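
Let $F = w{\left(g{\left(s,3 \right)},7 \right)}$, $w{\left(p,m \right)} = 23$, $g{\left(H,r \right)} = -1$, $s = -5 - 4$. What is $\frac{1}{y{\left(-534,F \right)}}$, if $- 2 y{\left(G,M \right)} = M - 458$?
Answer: $\frac{2}{435} \approx 0.0045977$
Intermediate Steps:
$s = -9$
$F = 23$
$y{\left(G,M \right)} = 229 - \frac{M}{2}$ ($y{\left(G,M \right)} = - \frac{M - 458}{2} = - \frac{-458 + M}{2} = 229 - \frac{M}{2}$)
$\frac{1}{y{\left(-534,F \right)}} = \frac{1}{229 - \frac{23}{2}} = \frac{1}{\frac{435}{2}} = \frac{2}{435}$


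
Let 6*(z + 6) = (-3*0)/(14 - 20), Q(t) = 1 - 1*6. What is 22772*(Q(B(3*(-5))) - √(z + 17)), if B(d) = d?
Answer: -113860 - 22772*√11 ≈ -1.8939e+5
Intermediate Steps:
Q(t) = -5 (Q(t) = 1 - 6 = -5)
z = -6 (z = -6 + ((-3*0)/(14 - 20))/6 = -6 + (0/(-6))/6 = -6 + (0*(-⅙))/6 = -6 + (⅙)*0 = -6 + 0 = -6)
22772*(Q(B(3*(-5))) - √(z + 17)) = 22772*(-5 - √(-6 + 17)) = 22772*(-5 - √11) = -113860 - 22772*√11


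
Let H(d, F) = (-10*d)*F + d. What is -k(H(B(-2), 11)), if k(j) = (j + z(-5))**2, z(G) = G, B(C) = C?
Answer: -45369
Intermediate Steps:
H(d, F) = d - 10*F*d (H(d, F) = -10*F*d + d = d - 10*F*d)
k(j) = (-5 + j)**2 (k(j) = (j - 5)**2 = (-5 + j)**2)
-k(H(B(-2), 11)) = -(-5 - 2*(1 - 10*11))**2 = -(-5 - 2*(1 - 110))**2 = -(-5 - 2*(-109))**2 = -(-5 + 218)**2 = -1*213**2 = -1*45369 = -45369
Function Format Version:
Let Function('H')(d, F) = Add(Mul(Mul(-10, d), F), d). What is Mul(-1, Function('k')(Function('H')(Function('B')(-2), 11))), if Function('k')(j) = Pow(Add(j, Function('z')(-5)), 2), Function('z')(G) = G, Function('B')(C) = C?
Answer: -45369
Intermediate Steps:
Function('H')(d, F) = Add(d, Mul(-10, F, d)) (Function('H')(d, F) = Add(Mul(-10, F, d), d) = Add(d, Mul(-10, F, d)))
Function('k')(j) = Pow(Add(-5, j), 2) (Function('k')(j) = Pow(Add(j, -5), 2) = Pow(Add(-5, j), 2))
Mul(-1, Function('k')(Function('H')(Function('B')(-2), 11))) = Mul(-1, Pow(Add(-5, Mul(-2, Add(1, Mul(-10, 11)))), 2)) = Mul(-1, Pow(Add(-5, Mul(-2, Add(1, -110))), 2)) = Mul(-1, Pow(Add(-5, Mul(-2, -109)), 2)) = Mul(-1, Pow(Add(-5, 218), 2)) = Mul(-1, Pow(213, 2)) = Mul(-1, 45369) = -45369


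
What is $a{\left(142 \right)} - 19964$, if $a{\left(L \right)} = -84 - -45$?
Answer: $-20003$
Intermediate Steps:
$a{\left(L \right)} = -39$ ($a{\left(L \right)} = -84 + 45 = -39$)
$a{\left(142 \right)} - 19964 = -39 - 19964 = -20003$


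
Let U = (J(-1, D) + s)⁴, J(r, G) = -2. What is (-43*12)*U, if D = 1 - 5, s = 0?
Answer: -8256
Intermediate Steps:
D = -4
U = 16 (U = (-2 + 0)⁴ = (-2)⁴ = 16)
(-43*12)*U = -43*12*16 = -516*16 = -8256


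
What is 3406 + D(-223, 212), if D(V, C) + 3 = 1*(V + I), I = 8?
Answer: 3188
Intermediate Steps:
D(V, C) = 5 + V (D(V, C) = -3 + 1*(V + 8) = -3 + 1*(8 + V) = -3 + (8 + V) = 5 + V)
3406 + D(-223, 212) = 3406 + (5 - 223) = 3406 - 218 = 3188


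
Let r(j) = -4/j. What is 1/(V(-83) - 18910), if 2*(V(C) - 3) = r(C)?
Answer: -83/1569279 ≈ -5.2891e-5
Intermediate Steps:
V(C) = 3 - 2/C (V(C) = 3 + (-4/C)/2 = 3 - 2/C)
1/(V(-83) - 18910) = 1/((3 - 2/(-83)) - 18910) = 1/((3 - 2*(-1/83)) - 18910) = 1/((3 + 2/83) - 18910) = 1/(251/83 - 18910) = 1/(-1569279/83) = -83/1569279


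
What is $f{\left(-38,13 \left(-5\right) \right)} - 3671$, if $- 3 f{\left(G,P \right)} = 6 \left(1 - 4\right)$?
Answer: $-3665$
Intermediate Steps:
$f{\left(G,P \right)} = 6$ ($f{\left(G,P \right)} = - \frac{6 \left(1 - 4\right)}{3} = - \frac{6 \left(-3\right)}{3} = \left(- \frac{1}{3}\right) \left(-18\right) = 6$)
$f{\left(-38,13 \left(-5\right) \right)} - 3671 = 6 - 3671 = -3665$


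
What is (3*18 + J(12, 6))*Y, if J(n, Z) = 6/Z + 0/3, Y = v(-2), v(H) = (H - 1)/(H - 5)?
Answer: 165/7 ≈ 23.571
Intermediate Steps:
v(H) = (-1 + H)/(-5 + H)
Y = 3/7 (Y = (-1 - 2)/(-5 - 2) = -3/(-7) = -⅐*(-3) = 3/7 ≈ 0.42857)
J(n, Z) = 6/Z (J(n, Z) = 6/Z + 0*(⅓) = 6/Z + 0 = 6/Z)
(3*18 + J(12, 6))*Y = (3*18 + 6/6)*(3/7) = (54 + 6*(⅙))*(3/7) = (54 + 1)*(3/7) = 55*(3/7) = 165/7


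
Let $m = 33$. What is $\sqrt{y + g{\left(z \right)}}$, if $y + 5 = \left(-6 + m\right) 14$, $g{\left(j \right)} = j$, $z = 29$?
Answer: $\sqrt{402} \approx 20.05$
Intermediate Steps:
$y = 373$ ($y = -5 + \left(-6 + 33\right) 14 = -5 + 27 \cdot 14 = -5 + 378 = 373$)
$\sqrt{y + g{\left(z \right)}} = \sqrt{373 + 29} = \sqrt{402}$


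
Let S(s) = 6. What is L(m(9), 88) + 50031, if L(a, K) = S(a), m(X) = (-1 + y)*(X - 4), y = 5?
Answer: 50037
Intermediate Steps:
m(X) = -16 + 4*X (m(X) = (-1 + 5)*(X - 4) = 4*(-4 + X) = -16 + 4*X)
L(a, K) = 6
L(m(9), 88) + 50031 = 6 + 50031 = 50037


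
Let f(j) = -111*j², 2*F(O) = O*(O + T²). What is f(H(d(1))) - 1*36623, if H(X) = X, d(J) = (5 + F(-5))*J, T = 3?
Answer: -39398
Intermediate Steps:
F(O) = O*(9 + O)/2 (F(O) = (O*(O + 3²))/2 = (O*(O + 9))/2 = (O*(9 + O))/2 = O*(9 + O)/2)
d(J) = -5*J (d(J) = (5 + (½)*(-5)*(9 - 5))*J = (5 + (½)*(-5)*4)*J = (5 - 10)*J = -5*J)
f(H(d(1))) - 1*36623 = -111*(-5*1)² - 1*36623 = -111*(-5)² - 36623 = -111*25 - 36623 = -2775 - 36623 = -39398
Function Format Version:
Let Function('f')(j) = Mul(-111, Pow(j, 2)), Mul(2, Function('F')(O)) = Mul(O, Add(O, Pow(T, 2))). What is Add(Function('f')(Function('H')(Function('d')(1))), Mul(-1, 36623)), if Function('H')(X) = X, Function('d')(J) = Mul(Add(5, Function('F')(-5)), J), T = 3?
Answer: -39398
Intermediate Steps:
Function('F')(O) = Mul(Rational(1, 2), O, Add(9, O)) (Function('F')(O) = Mul(Rational(1, 2), Mul(O, Add(O, Pow(3, 2)))) = Mul(Rational(1, 2), Mul(O, Add(O, 9))) = Mul(Rational(1, 2), Mul(O, Add(9, O))) = Mul(Rational(1, 2), O, Add(9, O)))
Function('d')(J) = Mul(-5, J) (Function('d')(J) = Mul(Add(5, Mul(Rational(1, 2), -5, Add(9, -5))), J) = Mul(Add(5, Mul(Rational(1, 2), -5, 4)), J) = Mul(Add(5, -10), J) = Mul(-5, J))
Add(Function('f')(Function('H')(Function('d')(1))), Mul(-1, 36623)) = Add(Mul(-111, Pow(Mul(-5, 1), 2)), Mul(-1, 36623)) = Add(Mul(-111, Pow(-5, 2)), -36623) = Add(Mul(-111, 25), -36623) = Add(-2775, -36623) = -39398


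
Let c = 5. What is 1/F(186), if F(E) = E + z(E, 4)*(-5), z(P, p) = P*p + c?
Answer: -1/3559 ≈ -0.00028098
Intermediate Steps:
z(P, p) = 5 + P*p (z(P, p) = P*p + 5 = 5 + P*p)
F(E) = -25 - 19*E (F(E) = E + (5 + E*4)*(-5) = E + (5 + 4*E)*(-5) = E + (-25 - 20*E) = -25 - 19*E)
1/F(186) = 1/(-25 - 19*186) = 1/(-25 - 3534) = 1/(-3559) = -1/3559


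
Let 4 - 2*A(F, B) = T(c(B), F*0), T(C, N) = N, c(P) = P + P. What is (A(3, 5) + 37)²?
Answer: 1521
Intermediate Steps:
c(P) = 2*P
A(F, B) = 2 (A(F, B) = 2 - F*0/2 = 2 - ½*0 = 2 + 0 = 2)
(A(3, 5) + 37)² = (2 + 37)² = 39² = 1521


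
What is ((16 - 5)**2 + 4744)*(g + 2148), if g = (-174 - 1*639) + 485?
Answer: 8854300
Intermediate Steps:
g = -328 (g = (-174 - 639) + 485 = -813 + 485 = -328)
((16 - 5)**2 + 4744)*(g + 2148) = ((16 - 5)**2 + 4744)*(-328 + 2148) = (11**2 + 4744)*1820 = (121 + 4744)*1820 = 4865*1820 = 8854300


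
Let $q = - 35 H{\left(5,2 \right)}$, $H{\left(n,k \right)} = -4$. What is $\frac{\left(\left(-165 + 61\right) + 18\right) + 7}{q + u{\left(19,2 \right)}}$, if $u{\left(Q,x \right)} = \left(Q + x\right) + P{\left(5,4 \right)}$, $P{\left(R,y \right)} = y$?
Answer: $- \frac{79}{165} \approx -0.47879$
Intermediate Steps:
$u{\left(Q,x \right)} = 4 + Q + x$ ($u{\left(Q,x \right)} = \left(Q + x\right) + 4 = 4 + Q + x$)
$q = 140$ ($q = \left(-35\right) \left(-4\right) = 140$)
$\frac{\left(\left(-165 + 61\right) + 18\right) + 7}{q + u{\left(19,2 \right)}} = \frac{\left(\left(-165 + 61\right) + 18\right) + 7}{140 + \left(4 + 19 + 2\right)} = \frac{\left(-104 + 18\right) + 7}{140 + 25} = \frac{-86 + 7}{165} = \left(-79\right) \frac{1}{165} = - \frac{79}{165}$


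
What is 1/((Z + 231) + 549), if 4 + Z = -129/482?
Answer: 482/373903 ≈ 0.0012891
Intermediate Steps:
Z = -2057/482 (Z = -4 - 129/482 = -2057/482 ≈ -4.2676)
1/((Z + 231) + 549) = 1/((-2057/482 + 231) + 549) = 1/(109285/482 + 549) = 1/(373903/482) = 482/373903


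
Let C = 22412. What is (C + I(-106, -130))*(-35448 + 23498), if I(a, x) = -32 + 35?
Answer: -267859250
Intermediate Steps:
I(a, x) = 3
(C + I(-106, -130))*(-35448 + 23498) = (22412 + 3)*(-35448 + 23498) = 22415*(-11950) = -267859250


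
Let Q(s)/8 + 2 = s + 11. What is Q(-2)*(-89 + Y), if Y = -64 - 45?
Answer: -11088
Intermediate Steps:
Q(s) = 72 + 8*s (Q(s) = -16 + 8*(s + 11) = -16 + 8*(11 + s) = -16 + (88 + 8*s) = 72 + 8*s)
Y = -109
Q(-2)*(-89 + Y) = (72 + 8*(-2))*(-89 - 109) = (72 - 16)*(-198) = 56*(-198) = -11088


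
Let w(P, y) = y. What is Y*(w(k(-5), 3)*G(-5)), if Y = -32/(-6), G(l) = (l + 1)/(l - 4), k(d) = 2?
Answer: 64/9 ≈ 7.1111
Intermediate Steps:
G(l) = (1 + l)/(-4 + l)
Y = 16/3 (Y = -32*(-⅙) = 16/3 ≈ 5.3333)
Y*(w(k(-5), 3)*G(-5)) = 16*(3*((1 - 5)/(-4 - 5)))/3 = 16*(3*(-4/(-9)))/3 = 16*(3*(-⅑*(-4)))/3 = 16*(3*(4/9))/3 = (16/3)*(4/3) = 64/9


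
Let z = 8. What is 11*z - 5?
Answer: 83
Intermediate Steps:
11*z - 5 = 11*8 - 5 = 88 - 5 = 83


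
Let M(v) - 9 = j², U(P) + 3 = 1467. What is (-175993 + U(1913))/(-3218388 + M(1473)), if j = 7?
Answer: 174529/3218330 ≈ 0.054230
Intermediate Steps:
U(P) = 1464 (U(P) = -3 + 1467 = 1464)
M(v) = 58 (M(v) = 9 + 7² = 9 + 49 = 58)
(-175993 + U(1913))/(-3218388 + M(1473)) = (-175993 + 1464)/(-3218388 + 58) = -174529/(-3218330) = -174529*(-1/3218330) = 174529/3218330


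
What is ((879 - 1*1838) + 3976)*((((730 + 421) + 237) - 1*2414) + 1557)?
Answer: 1602027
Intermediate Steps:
((879 - 1*1838) + 3976)*((((730 + 421) + 237) - 1*2414) + 1557) = ((879 - 1838) + 3976)*(((1151 + 237) - 2414) + 1557) = (-959 + 3976)*((1388 - 2414) + 1557) = 3017*(-1026 + 1557) = 3017*531 = 1602027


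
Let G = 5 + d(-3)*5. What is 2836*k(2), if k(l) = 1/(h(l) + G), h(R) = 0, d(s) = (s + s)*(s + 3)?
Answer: 2836/5 ≈ 567.20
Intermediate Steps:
d(s) = 2*s*(3 + s) (d(s) = (2*s)*(3 + s) = 2*s*(3 + s))
G = 5 (G = 5 + (2*(-3)*(3 - 3))*5 = 5 + (2*(-3)*0)*5 = 5 + 0*5 = 5 + 0 = 5)
k(l) = ⅕ (k(l) = 1/(0 + 5) = 1/5 = ⅕)
2836*k(2) = 2836*(⅕) = 2836/5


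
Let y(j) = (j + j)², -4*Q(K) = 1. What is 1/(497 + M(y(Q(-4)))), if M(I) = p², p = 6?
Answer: 1/533 ≈ 0.0018762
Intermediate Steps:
Q(K) = -¼ (Q(K) = -¼*1 = -¼)
y(j) = 4*j² (y(j) = (2*j)² = 4*j²)
M(I) = 36 (M(I) = 6² = 36)
1/(497 + M(y(Q(-4)))) = 1/(497 + 36) = 1/533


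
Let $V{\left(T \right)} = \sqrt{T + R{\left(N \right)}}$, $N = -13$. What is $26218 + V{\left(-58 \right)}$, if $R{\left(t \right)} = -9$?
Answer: $26218 + i \sqrt{67} \approx 26218.0 + 8.1853 i$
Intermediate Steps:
$V{\left(T \right)} = \sqrt{-9 + T}$ ($V{\left(T \right)} = \sqrt{T - 9} = \sqrt{-9 + T}$)
$26218 + V{\left(-58 \right)} = 26218 + \sqrt{-9 - 58} = 26218 + \sqrt{-67} = 26218 + i \sqrt{67}$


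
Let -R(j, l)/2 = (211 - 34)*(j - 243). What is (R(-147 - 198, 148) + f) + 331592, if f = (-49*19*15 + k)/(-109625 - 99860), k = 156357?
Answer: 113068129448/209485 ≈ 5.3974e+5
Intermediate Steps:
R(j, l) = 86022 - 354*j (R(j, l) = -2*(211 - 34)*(j - 243) = -354*(-243 + j) = -2*(-43011 + 177*j) = 86022 - 354*j)
f = -142392/209485 (f = (-49*19*15 + 156357)/(-109625 - 99860) = (-931*15 + 156357)/(-209485) = (-13965 + 156357)*(-1/209485) = 142392*(-1/209485) = -142392/209485 ≈ -0.67972)
(R(-147 - 198, 148) + f) + 331592 = ((86022 - 354*(-147 - 198)) - 142392/209485) + 331592 = ((86022 - 354*(-345)) - 142392/209485) + 331592 = ((86022 + 122130) - 142392/209485) + 331592 = (208152 - 142392/209485) + 331592 = 43604579328/209485 + 331592 = 113068129448/209485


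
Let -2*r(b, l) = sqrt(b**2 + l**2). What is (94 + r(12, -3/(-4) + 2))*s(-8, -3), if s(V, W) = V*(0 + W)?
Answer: 2256 - 15*sqrt(97) ≈ 2108.3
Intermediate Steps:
s(V, W) = V*W
r(b, l) = -sqrt(b**2 + l**2)/2
(94 + r(12, -3/(-4) + 2))*s(-8, -3) = (94 - sqrt(12**2 + (-3/(-4) + 2)**2)/2)*(-8*(-3)) = (94 - sqrt(144 + (-3*(-1/4) + 2)**2)/2)*24 = (94 - sqrt(144 + (3/4 + 2)**2)/2)*24 = (94 - sqrt(144 + (11/4)**2)/2)*24 = (94 - sqrt(144 + 121/16)/2)*24 = (94 - 5*sqrt(97)/8)*24 = 2256 - 15*sqrt(97)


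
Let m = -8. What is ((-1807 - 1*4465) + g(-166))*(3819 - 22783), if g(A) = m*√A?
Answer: 118942208 + 151712*I*√166 ≈ 1.1894e+8 + 1.9547e+6*I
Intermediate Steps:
g(A) = -8*√A
((-1807 - 1*4465) + g(-166))*(3819 - 22783) = ((-1807 - 1*4465) - 8*I*√166)*(3819 - 22783) = ((-1807 - 4465) - 8*I*√166)*(-18964) = (-6272 - 8*I*√166)*(-18964) = 118942208 + 151712*I*√166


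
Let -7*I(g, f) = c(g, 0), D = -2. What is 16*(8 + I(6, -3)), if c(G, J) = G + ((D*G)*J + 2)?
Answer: 768/7 ≈ 109.71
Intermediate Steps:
c(G, J) = 2 + G - 2*G*J (c(G, J) = G + ((-2*G)*J + 2) = G + (-2*G*J + 2) = G + (2 - 2*G*J) = 2 + G - 2*G*J)
I(g, f) = -2/7 - g/7 (I(g, f) = -(2 + g - 2*g*0)/7 = -(2 + g + 0)/7 = -(2 + g)/7 = -2/7 - g/7)
16*(8 + I(6, -3)) = 16*(8 + (-2/7 - ⅐*6)) = 16*(8 + (-2/7 - 6/7)) = 16*(8 - 8/7) = 16*(48/7) = 768/7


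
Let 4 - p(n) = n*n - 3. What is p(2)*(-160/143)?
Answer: -480/143 ≈ -3.3566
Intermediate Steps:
p(n) = 7 - n² (p(n) = 4 - (n*n - 3) = 4 - (n² - 3) = 4 - (-3 + n²) = 4 + (3 - n²) = 7 - n²)
p(2)*(-160/143) = (7 - 1*2²)*(-160/143) = (7 - 1*4)*(-160*1/143) = (7 - 4)*(-160/143) = 3*(-160/143) = -480/143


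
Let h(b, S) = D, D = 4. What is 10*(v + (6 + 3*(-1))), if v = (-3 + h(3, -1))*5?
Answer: 80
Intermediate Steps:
h(b, S) = 4
v = 5 (v = (-3 + 4)*5 = 1*5 = 5)
10*(v + (6 + 3*(-1))) = 10*(5 + (6 + 3*(-1))) = 10*(5 + (6 - 3)) = 10*(5 + 3) = 10*8 = 80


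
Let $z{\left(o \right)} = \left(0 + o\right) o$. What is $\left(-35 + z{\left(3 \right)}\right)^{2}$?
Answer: $676$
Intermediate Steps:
$z{\left(o \right)} = o^{2}$ ($z{\left(o \right)} = o o = o^{2}$)
$\left(-35 + z{\left(3 \right)}\right)^{2} = \left(-35 + 3^{2}\right)^{2} = \left(-35 + 9\right)^{2} = \left(-26\right)^{2} = 676$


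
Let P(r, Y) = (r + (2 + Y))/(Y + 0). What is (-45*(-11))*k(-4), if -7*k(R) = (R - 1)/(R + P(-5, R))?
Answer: -1100/7 ≈ -157.14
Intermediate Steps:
P(r, Y) = (2 + Y + r)/Y
k(R) = -(-1 + R)/(7*(R + (-3 + R)/R)) (k(R) = -(R - 1)/(7*(R + (2 + R - 5)/R)) = -(-1 + R)/(7*(R + (-3 + R)/R)))
(-45*(-11))*k(-4) = (-45*(-11))*((⅐)*(-4)*(1 - 1*(-4))/(-3 - 4 + (-4)²)) = 495*((⅐)*(-4)*(1 + 4)/(-3 - 4 + 16)) = 495*((⅐)*(-4)*5/9) = 495*((⅐)*(-4)*(⅑)*5) = 495*(-20/63) = -1100/7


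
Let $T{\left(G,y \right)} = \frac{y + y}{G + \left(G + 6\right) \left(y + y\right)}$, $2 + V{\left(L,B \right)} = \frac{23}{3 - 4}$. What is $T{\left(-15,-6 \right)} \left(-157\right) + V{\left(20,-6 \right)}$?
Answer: $- \frac{147}{31} \approx -4.7419$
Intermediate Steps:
$V{\left(L,B \right)} = -25$ ($V{\left(L,B \right)} = -2 + \frac{23}{3 - 4} = -2 + \frac{23}{-1} = -2 + 23 \left(-1\right) = -2 - 23 = -25$)
$T{\left(G,y \right)} = \frac{2 y}{G + 2 y \left(6 + G\right)}$ ($T{\left(G,y \right)} = \frac{2 y}{G + \left(6 + G\right) 2 y} = \frac{2 y}{G + 2 y \left(6 + G\right)}$)
$T{\left(-15,-6 \right)} \left(-157\right) + V{\left(20,-6 \right)} = 2 \left(-6\right) \frac{1}{-15 + 12 \left(-6\right) + 2 \left(-15\right) \left(-6\right)} \left(-157\right) - 25 = 2 \left(-6\right) \frac{1}{-15 - 72 + 180} \left(-157\right) - 25 = 2 \left(-6\right) \frac{1}{93} \left(-157\right) - 25 = \left(- \frac{4}{31}\right) \left(-157\right) - 25 = \frac{628}{31} - 25 = - \frac{147}{31}$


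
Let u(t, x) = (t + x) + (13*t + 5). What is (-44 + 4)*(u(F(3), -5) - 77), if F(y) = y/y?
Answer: 2520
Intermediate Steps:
F(y) = 1
u(t, x) = 5 + x + 14*t (u(t, x) = (t + x) + (5 + 13*t) = 5 + x + 14*t)
(-44 + 4)*(u(F(3), -5) - 77) = (-44 + 4)*((5 - 5 + 14*1) - 77) = -40*((5 - 5 + 14) - 77) = -40*(14 - 77) = -40*(-63) = 2520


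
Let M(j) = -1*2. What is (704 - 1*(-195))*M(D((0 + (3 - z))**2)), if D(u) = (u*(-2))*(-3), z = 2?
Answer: -1798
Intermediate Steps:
D(u) = 6*u (D(u) = -2*u*(-3) = 6*u)
M(j) = -2
(704 - 1*(-195))*M(D((0 + (3 - z))**2)) = (704 - 1*(-195))*(-2) = (704 + 195)*(-2) = 899*(-2) = -1798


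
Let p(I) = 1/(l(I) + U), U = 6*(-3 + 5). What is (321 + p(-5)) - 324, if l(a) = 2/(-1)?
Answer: -29/10 ≈ -2.9000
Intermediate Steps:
l(a) = -2 (l(a) = 2*(-1) = -2)
U = 12 (U = 6*2 = 12)
p(I) = 1/10 (p(I) = 1/(-2 + 12) = 1/10)
(321 + p(-5)) - 324 = (321 + 1/10) - 324 = 3211/10 - 324 = -29/10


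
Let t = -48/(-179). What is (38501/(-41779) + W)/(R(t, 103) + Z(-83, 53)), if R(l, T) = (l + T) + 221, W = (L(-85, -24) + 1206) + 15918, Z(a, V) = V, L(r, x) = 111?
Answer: 128884038956/2821377649 ≈ 45.681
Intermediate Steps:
t = 48/179 (t = -48*(-1/179) = 48/179 ≈ 0.26816)
W = 17235 (W = (111 + 1206) + 15918 = 1317 + 15918 = 17235)
R(l, T) = 221 + T + l (R(l, T) = (T + l) + 221 = 221 + T + l)
(38501/(-41779) + W)/(R(t, 103) + Z(-83, 53)) = (38501/(-41779) + 17235)/((221 + 103 + 48/179) + 53) = (38501*(-1/41779) + 17235)/(58044/179 + 53) = (-38501/41779 + 17235)/(67531/179) = (720022564/41779)*(179/67531) = 128884038956/2821377649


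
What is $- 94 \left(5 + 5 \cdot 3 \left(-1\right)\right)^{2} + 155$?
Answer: $-9245$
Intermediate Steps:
$- 94 \left(5 + 5 \cdot 3 \left(-1\right)\right)^{2} + 155 = - 94 \left(5 + 15 \left(-1\right)\right)^{2} + 155 = - 94 \left(5 - 15\right)^{2} + 155 = - 94 \left(-10\right)^{2} + 155 = \left(-94\right) 100 + 155 = -9400 + 155 = -9245$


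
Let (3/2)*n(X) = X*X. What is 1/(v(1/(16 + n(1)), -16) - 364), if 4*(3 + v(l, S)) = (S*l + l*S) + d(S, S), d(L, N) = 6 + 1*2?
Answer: -25/9137 ≈ -0.0027361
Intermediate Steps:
d(L, N) = 8 (d(L, N) = 6 + 2 = 8)
n(X) = 2*X²/3 (n(X) = 2*(X*X)/3 = 2*X²/3)
v(l, S) = -1 + S*l/2 (v(l, S) = -3 + ((S*l + l*S) + 8)/4 = -3 + ((S*l + S*l) + 8)/4 = -3 + (2*S*l + 8)/4 = -3 + (8 + 2*S*l)/4 = -3 + (2 + S*l/2) = -1 + S*l/2)
1/(v(1/(16 + n(1)), -16) - 364) = 1/((-1 + (½)*(-16)/(16 + (⅔)*1²)) - 364) = 1/((-1 + (½)*(-16)/(16 + (⅔)*1)) - 364) = 1/((-1 + (½)*(-16)/(16 + ⅔)) - 364) = 1/((-1 + (½)*(-16)/(50/3)) - 364) = 1/((-1 + (½)*(-16)*(3/50)) - 364) = 1/((-1 - 12/25) - 364) = 1/(-37/25 - 364) = 1/(-9137/25) = -25/9137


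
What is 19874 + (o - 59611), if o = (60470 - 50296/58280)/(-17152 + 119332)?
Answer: -9859679733479/248127100 ≈ -39736.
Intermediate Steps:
o = 146839221/248127100 (o = (60470 - 50296*1/58280)/102180 = (60470 - 6287/7285)*(1/102180) = (440517663/7285)*(1/102180) = 146839221/248127100 ≈ 0.59179)
19874 + (o - 59611) = 19874 + (146839221/248127100 - 59611) = 19874 - 14790957718879/248127100 = -9859679733479/248127100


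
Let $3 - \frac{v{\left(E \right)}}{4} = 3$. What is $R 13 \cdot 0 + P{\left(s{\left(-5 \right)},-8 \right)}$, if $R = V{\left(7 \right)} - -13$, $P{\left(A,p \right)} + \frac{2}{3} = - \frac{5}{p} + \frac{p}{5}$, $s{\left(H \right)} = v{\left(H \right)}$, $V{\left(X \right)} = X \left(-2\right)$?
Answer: $- \frac{197}{120} \approx -1.6417$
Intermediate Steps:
$V{\left(X \right)} = - 2 X$
$v{\left(E \right)} = 0$ ($v{\left(E \right)} = 12 - 12 = 0$)
$s{\left(H \right)} = 0$
$P{\left(A,p \right)} = - \frac{2}{3} - \frac{5}{p} + \frac{p}{5}$ ($P{\left(A,p \right)} = - \frac{2}{3} + \left(- \frac{5}{p} + \frac{p}{5}\right) = - \frac{2}{3} - \frac{5}{p} + \frac{p}{5}$)
$R = -1$ ($R = \left(-2\right) 7 - -13 = -14 + 13 = -1$)
$R 13 \cdot 0 + P{\left(s{\left(-5 \right)},-8 \right)} = - 13 \cdot 0 - \left(\frac{34}{15} - \frac{5}{8}\right) = \left(-1\right) 0 - \frac{197}{120} = 0 - \frac{197}{120} = - \frac{197}{120}$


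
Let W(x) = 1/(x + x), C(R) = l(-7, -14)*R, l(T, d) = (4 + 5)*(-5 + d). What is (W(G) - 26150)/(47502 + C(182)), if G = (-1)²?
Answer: -447/280 ≈ -1.5964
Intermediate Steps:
l(T, d) = -45 + 9*d (l(T, d) = 9*(-5 + d) = -45 + 9*d)
G = 1
C(R) = -171*R (C(R) = (-45 + 9*(-14))*R = (-45 - 126)*R = -171*R)
W(x) = 1/(2*x)
(W(G) - 26150)/(47502 + C(182)) = ((½)/1 - 26150)/(47502 - 171*182) = ((½)*1 - 26150)/(47502 - 31122) = (½ - 26150)/16380 = -52299/2*1/16380 = -447/280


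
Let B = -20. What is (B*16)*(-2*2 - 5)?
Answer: 2880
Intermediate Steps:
(B*16)*(-2*2 - 5) = (-20*16)*(-2*2 - 5) = -320*(-4 - 5) = -320*(-9) = 2880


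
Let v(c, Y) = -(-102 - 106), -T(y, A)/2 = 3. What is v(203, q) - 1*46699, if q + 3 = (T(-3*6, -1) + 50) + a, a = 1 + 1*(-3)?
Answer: -46491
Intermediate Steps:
a = -2 (a = 1 - 3 = -2)
T(y, A) = -6 (T(y, A) = -2*3 = -6)
q = 39 (q = -3 + ((-6 + 50) - 2) = -3 + (44 - 2) = -3 + 42 = 39)
v(c, Y) = 208 (v(c, Y) = -1*(-208) = 208)
v(203, q) - 1*46699 = 208 - 1*46699 = 208 - 46699 = -46491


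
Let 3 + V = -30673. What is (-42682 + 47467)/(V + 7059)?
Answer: -435/2147 ≈ -0.20261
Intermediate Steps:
V = -30676 (V = -3 - 30673 = -30676)
(-42682 + 47467)/(V + 7059) = (-42682 + 47467)/(-30676 + 7059) = 4785/(-23617) = 4785*(-1/23617) = -435/2147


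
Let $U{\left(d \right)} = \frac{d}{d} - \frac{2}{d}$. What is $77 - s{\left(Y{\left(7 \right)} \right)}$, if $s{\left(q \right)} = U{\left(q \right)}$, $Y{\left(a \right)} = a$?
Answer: $\frac{534}{7} \approx 76.286$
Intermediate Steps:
$U{\left(d \right)} = 1 - \frac{2}{d}$
$s{\left(q \right)} = \frac{-2 + q}{q}$
$77 - s{\left(Y{\left(7 \right)} \right)} = 77 - \frac{-2 + 7}{7} = 77 - \frac{1}{7} \cdot 5 = 77 - \frac{5}{7} = \frac{534}{7}$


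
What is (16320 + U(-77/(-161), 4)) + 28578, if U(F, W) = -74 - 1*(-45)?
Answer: 44869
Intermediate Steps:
U(F, W) = -29 (U(F, W) = -74 + 45 = -29)
(16320 + U(-77/(-161), 4)) + 28578 = (16320 - 29) + 28578 = 16291 + 28578 = 44869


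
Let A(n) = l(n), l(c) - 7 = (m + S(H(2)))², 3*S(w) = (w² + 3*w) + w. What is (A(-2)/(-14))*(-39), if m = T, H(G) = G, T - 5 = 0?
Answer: 1716/7 ≈ 245.14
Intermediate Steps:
T = 5 (T = 5 + 0 = 5)
m = 5
S(w) = w²/3 + 4*w/3 (S(w) = ((w² + 3*w) + w)/3 = (w² + 4*w)/3 = w²/3 + 4*w/3)
l(c) = 88 (l(c) = 7 + (5 + (⅓)*2*(4 + 2))² = 7 + (5 + (⅓)*2*6)² = 7 + (5 + 4)² = 7 + 9² = 7 + 81 = 88)
A(n) = 88
(A(-2)/(-14))*(-39) = (88/(-14))*(-39) = -1/14*88*(-39) = -44/7*(-39) = 1716/7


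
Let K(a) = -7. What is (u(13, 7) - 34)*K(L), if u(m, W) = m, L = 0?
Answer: 147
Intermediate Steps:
(u(13, 7) - 34)*K(L) = (13 - 34)*(-7) = -21*(-7) = 147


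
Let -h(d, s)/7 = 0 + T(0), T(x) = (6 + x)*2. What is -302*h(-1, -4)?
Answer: 25368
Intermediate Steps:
T(x) = 12 + 2*x
h(d, s) = -84 (h(d, s) = -7*(0 + (12 + 2*0)) = -7*(0 + (12 + 0)) = -7*(0 + 12) = -7*12 = -84)
-302*h(-1, -4) = -302*(-84) = 25368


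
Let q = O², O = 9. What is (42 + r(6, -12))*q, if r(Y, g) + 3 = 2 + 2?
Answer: 3483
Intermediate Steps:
r(Y, g) = 1 (r(Y, g) = -3 + (2 + 2) = -3 + 4 = 1)
q = 81 (q = 9² = 81)
(42 + r(6, -12))*q = (42 + 1)*81 = 43*81 = 3483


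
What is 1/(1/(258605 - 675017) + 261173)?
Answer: 416412/108755571275 ≈ 3.8289e-6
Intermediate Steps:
1/(1/(258605 - 675017) + 261173) = 1/(1/(-416412) + 261173) = 1/(-1/416412 + 261173) = 1/(108755571275/416412) = 416412/108755571275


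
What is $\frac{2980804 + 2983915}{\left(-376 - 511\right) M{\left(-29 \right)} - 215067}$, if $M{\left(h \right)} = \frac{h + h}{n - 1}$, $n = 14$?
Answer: $- \frac{77541347}{2744425} \approx -28.254$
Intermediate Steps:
$M{\left(h \right)} = \frac{2 h}{13}$ ($M{\left(h \right)} = \frac{h + h}{14 - 1} = \frac{2 h}{13}$)
$\frac{2980804 + 2983915}{\left(-376 - 511\right) M{\left(-29 \right)} - 215067} = \frac{2980804 + 2983915}{\left(-376 - 511\right) \frac{2}{13} \left(-29\right) - 215067} = \frac{5964719}{\left(-887\right) \left(- \frac{58}{13}\right) - 215067} = \frac{5964719}{\frac{51446}{13} - 215067} = \frac{5964719}{- \frac{2744425}{13}} = 5964719 \left(- \frac{13}{2744425}\right) = - \frac{77541347}{2744425}$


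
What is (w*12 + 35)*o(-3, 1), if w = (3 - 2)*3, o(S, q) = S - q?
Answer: -284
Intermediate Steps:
w = 3 (w = 1*3 = 3)
(w*12 + 35)*o(-3, 1) = (3*12 + 35)*(-3 - 1*1) = (36 + 35)*(-3 - 1) = 71*(-4) = -284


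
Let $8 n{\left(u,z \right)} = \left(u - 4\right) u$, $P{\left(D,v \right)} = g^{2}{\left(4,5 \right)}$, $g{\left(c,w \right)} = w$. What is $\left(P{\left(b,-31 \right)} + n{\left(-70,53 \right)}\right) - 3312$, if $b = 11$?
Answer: $- \frac{5279}{2} \approx -2639.5$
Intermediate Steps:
$P{\left(D,v \right)} = 25$ ($P{\left(D,v \right)} = 5^{2} = 25$)
$n{\left(u,z \right)} = \frac{u \left(-4 + u\right)}{8}$ ($n{\left(u,z \right)} = \frac{\left(u - 4\right) u}{8} = \frac{\left(-4 + u\right) u}{8} = \frac{u \left(-4 + u\right)}{8}$)
$\left(P{\left(b,-31 \right)} + n{\left(-70,53 \right)}\right) - 3312 = \left(25 + \frac{1}{8} \left(-70\right) \left(-4 - 70\right)\right) - 3312 = \left(25 + \frac{1}{8} \left(-70\right) \left(-74\right)\right) - 3312 = \left(25 + \frac{1295}{2}\right) - 3312 = \frac{1345}{2} - 3312 = - \frac{5279}{2}$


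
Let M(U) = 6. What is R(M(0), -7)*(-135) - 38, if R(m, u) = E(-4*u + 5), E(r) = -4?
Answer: 502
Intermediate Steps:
R(m, u) = -4
R(M(0), -7)*(-135) - 38 = -4*(-135) - 38 = 540 - 38 = 502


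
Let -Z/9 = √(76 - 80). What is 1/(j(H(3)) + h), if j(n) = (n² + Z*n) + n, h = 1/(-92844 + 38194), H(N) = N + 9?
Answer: 465913055350/212026287469201 + 645110460000*I/212026287469201 ≈ 0.0021974 + 0.0030426*I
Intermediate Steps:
H(N) = 9 + N
Z = -18*I (Z = -9*√(76 - 80) = -18*I ≈ -18.0*I)
h = -1/54650 (h = 1/(-54650) = -1/54650 ≈ -1.8298e-5)
j(n) = n + n² - 18*I*n (j(n) = (n² + (-18*I)*n) + n = (n² - 18*I*n) + n = n + n² - 18*I*n)
1/(j(H(3)) + h) = 1/((9 + 3)*(1 + (9 + 3) - 18*I) - 1/54650) = 1/(12*(1 + 12 - 18*I) - 1/54650) = 1/(12*(13 - 18*I) - 1/54650) = 1/((156 - 216*I) - 1/54650) = 1/(8525399/54650 - 216*I) = 2986622500*(8525399/54650 + 216*I)/212026287469201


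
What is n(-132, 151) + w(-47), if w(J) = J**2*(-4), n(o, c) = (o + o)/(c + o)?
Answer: -168148/19 ≈ -8849.9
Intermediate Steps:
n(o, c) = 2*o/(c + o) (n(o, c) = (2*o)/(c + o) = 2*o/(c + o))
w(J) = -4*J**2
n(-132, 151) + w(-47) = 2*(-132)/(151 - 132) - 4*(-47)**2 = 2*(-132)/19 - 4*2209 = 2*(-132)*(1/19) - 8836 = -264/19 - 8836 = -168148/19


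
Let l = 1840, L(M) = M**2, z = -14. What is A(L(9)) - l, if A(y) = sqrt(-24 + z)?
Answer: -1840 + I*sqrt(38) ≈ -1840.0 + 6.1644*I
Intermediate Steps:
A(y) = I*sqrt(38) (A(y) = sqrt(-24 - 14) = sqrt(-38) = I*sqrt(38))
A(L(9)) - l = I*sqrt(38) - 1*1840 = I*sqrt(38) - 1840 = -1840 + I*sqrt(38)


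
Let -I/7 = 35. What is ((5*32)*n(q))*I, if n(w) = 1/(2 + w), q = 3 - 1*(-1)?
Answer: -19600/3 ≈ -6533.3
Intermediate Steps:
I = -245 (I = -7*35 = -245)
q = 4 (q = 3 + 1 = 4)
((5*32)*n(q))*I = ((5*32)/(2 + 4))*(-245) = (160/6)*(-245) = (160*(⅙))*(-245) = (80/3)*(-245) = -19600/3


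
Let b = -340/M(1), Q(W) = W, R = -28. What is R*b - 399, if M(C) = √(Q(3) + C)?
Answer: 4361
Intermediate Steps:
M(C) = √(3 + C)
b = -170 (b = -340/√(3 + 1) = -340/(√4) = -340/2 = -340*½ = -170)
R*b - 399 = -28*(-170) - 399 = 4760 - 399 = 4361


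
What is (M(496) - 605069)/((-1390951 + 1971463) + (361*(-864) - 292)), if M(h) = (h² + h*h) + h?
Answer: -112541/268316 ≈ -0.41943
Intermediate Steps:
M(h) = h + 2*h² (M(h) = (h² + h²) + h = 2*h² + h = h + 2*h²)
(M(496) - 605069)/((-1390951 + 1971463) + (361*(-864) - 292)) = (496*(1 + 2*496) - 605069)/((-1390951 + 1971463) + (361*(-864) - 292)) = (496*(1 + 992) - 605069)/(580512 + (-311904 - 292)) = (496*993 - 605069)/(580512 - 312196) = (492528 - 605069)/268316 = -112541*1/268316 = -112541/268316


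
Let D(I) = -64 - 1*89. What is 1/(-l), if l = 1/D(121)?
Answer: 153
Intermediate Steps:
D(I) = -153 (D(I) = -64 - 89 = -153)
l = -1/153 (l = 1/(-153) = -1/153 ≈ -0.0065359)
1/(-l) = 1/(-1*(-1/153)) = 1/(1/153) = 153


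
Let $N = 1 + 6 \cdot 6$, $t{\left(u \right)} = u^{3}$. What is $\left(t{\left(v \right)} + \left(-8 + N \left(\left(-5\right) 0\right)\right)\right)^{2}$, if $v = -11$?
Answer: $1792921$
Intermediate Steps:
$N = 37$ ($N = 1 + 36 = 37$)
$\left(t{\left(v \right)} + \left(-8 + N \left(\left(-5\right) 0\right)\right)\right)^{2} = \left(\left(-11\right)^{3} - \left(8 - 37 \left(\left(-5\right) 0\right)\right)\right)^{2} = \left(-1331 + \left(-8 + 37 \cdot 0\right)\right)^{2} = \left(-1331 + \left(-8 + 0\right)\right)^{2} = \left(-1331 - 8\right)^{2} = \left(-1339\right)^{2} = 1792921$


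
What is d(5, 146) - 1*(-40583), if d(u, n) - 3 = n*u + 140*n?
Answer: 61756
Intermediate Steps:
d(u, n) = 3 + 140*n + n*u (d(u, n) = 3 + (n*u + 140*n) = 3 + (140*n + n*u) = 3 + 140*n + n*u)
d(5, 146) - 1*(-40583) = (3 + 140*146 + 146*5) - 1*(-40583) = (3 + 20440 + 730) + 40583 = 21173 + 40583 = 61756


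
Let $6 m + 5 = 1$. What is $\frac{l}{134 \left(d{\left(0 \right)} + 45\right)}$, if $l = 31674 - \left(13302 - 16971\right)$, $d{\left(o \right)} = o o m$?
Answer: $\frac{3927}{670} \approx 5.8612$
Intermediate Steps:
$m = - \frac{2}{3}$ ($m = - \frac{5}{6} + \frac{1}{6} \cdot 1 = - \frac{5}{6} + \frac{1}{6} = - \frac{2}{3} \approx -0.66667$)
$d{\left(o \right)} = - \frac{2 o^{2}}{3}$ ($d{\left(o \right)} = o o \left(- \frac{2}{3}\right) = o^{2} \left(- \frac{2}{3}\right) = - \frac{2 o^{2}}{3}$)
$l = 35343$ ($l = 31674 - \left(13302 - 16971\right) = 31674 - -3669 = 31674 + 3669 = 35343$)
$\frac{l}{134 \left(d{\left(0 \right)} + 45\right)} = \frac{35343}{134 \left(- \frac{2 \cdot 0^{2}}{3} + 45\right)} = \frac{35343}{134 \left(\left(- \frac{2}{3}\right) 0 + 45\right)} = \frac{35343}{134 \left(0 + 45\right)} = \frac{35343}{134 \cdot 45} = \frac{35343}{6030} = 35343 \cdot \frac{1}{6030} = \frac{3927}{670}$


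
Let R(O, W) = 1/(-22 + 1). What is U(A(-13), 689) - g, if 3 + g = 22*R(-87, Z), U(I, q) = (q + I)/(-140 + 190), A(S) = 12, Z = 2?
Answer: 18971/1050 ≈ 18.068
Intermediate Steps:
R(O, W) = -1/21 (R(O, W) = 1/(-21) = -1/21)
U(I, q) = I/50 + q/50 (U(I, q) = (I + q)/50 = (I + q)*(1/50) = I/50 + q/50)
g = -85/21 (g = -3 + 22*(-1/21) = -3 - 22/21 = -85/21 ≈ -4.0476)
U(A(-13), 689) - g = ((1/50)*12 + (1/50)*689) - 1*(-85/21) = (6/25 + 689/50) + 85/21 = 701/50 + 85/21 = 18971/1050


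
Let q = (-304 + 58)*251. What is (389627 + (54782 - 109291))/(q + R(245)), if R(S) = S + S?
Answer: -167559/30628 ≈ -5.4708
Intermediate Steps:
R(S) = 2*S
q = -61746 (q = -246*251 = -61746)
(389627 + (54782 - 109291))/(q + R(245)) = (389627 + (54782 - 109291))/(-61746 + 2*245) = (389627 - 54509)/(-61746 + 490) = 335118/(-61256) = 335118*(-1/61256) = -167559/30628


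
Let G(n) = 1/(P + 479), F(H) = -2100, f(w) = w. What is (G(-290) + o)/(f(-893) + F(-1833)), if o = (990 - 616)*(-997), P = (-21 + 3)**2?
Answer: 299421033/2403379 ≈ 124.58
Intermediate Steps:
P = 324 (P = (-18)**2 = 324)
G(n) = 1/803 (G(n) = 1/(324 + 479) = 1/803)
o = -372878 (o = 374*(-997) = -372878)
(G(-290) + o)/(f(-893) + F(-1833)) = (1/803 - 372878)/(-893 - 2100) = -299421033/803/(-2993) = -299421033/803*(-1/2993) = 299421033/2403379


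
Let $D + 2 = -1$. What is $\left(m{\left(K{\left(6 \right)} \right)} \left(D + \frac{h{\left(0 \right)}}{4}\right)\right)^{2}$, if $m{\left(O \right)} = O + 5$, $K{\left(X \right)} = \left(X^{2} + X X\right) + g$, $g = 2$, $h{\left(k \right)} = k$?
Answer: $56169$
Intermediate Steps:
$D = -3$ ($D = -2 - 1 = -3$)
$K{\left(X \right)} = 2 + 2 X^{2}$ ($K{\left(X \right)} = \left(X^{2} + X X\right) + 2 = \left(X^{2} + X^{2}\right) + 2 = 2 X^{2} + 2 = 2 + 2 X^{2}$)
$m{\left(O \right)} = 5 + O$
$\left(m{\left(K{\left(6 \right)} \right)} \left(D + \frac{h{\left(0 \right)}}{4}\right)\right)^{2} = \left(\left(5 + \left(2 + 2 \cdot 6^{2}\right)\right) \left(-3 + \frac{1}{4} \cdot 0\right)\right)^{2} = \left(\left(5 + \left(2 + 2 \cdot 36\right)\right) \left(-3 + \frac{1}{4} \cdot 0\right)\right)^{2} = \left(\left(5 + \left(2 + 72\right)\right) \left(-3 + 0\right)\right)^{2} = \left(\left(5 + 74\right) \left(-3\right)\right)^{2} = \left(79 \left(-3\right)\right)^{2} = \left(-237\right)^{2} = 56169$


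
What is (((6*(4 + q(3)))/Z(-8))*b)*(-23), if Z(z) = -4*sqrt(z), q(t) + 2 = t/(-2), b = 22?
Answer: -759*I*sqrt(2)/8 ≈ -134.17*I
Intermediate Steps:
q(t) = -2 - t/2 (q(t) = -2 + t/(-2) = -2 + t*(-1/2) = -2 - t/2)
(((6*(4 + q(3)))/Z(-8))*b)*(-23) = (((6*(4 + (-2 - 1/2*3)))/((-8*I*sqrt(2))))*22)*(-23) = (((6*(4 + (-2 - 3/2)))/((-8*I*sqrt(2))))*22)*(-23) = (((6*(4 - 7/2))/((-8*I*sqrt(2))))*22)*(-23) = (((6*(1/2))*(I*sqrt(2)/16))*22)*(-23) = ((3*(I*sqrt(2)/16))*22)*(-23) = ((3*I*sqrt(2)/16)*22)*(-23) = (33*I*sqrt(2)/8)*(-23) = -759*I*sqrt(2)/8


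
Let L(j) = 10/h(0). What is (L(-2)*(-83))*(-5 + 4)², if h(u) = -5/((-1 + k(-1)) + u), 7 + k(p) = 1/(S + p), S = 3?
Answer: -1245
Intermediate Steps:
k(p) = -7 + 1/(3 + p)
h(u) = -5/(-15/2 + u) (h(u) = -5/((-1 + (-20 - 7*(-1))/(3 - 1)) + u) = -5/((-1 + (-20 + 7)/2) + u) = -5/((-1 + (½)*(-13)) + u) = -5/((-1 - 13/2) + u) = -5/(-15/2 + u))
L(j) = 15 (L(j) = 10/((10/(15 - 2*0))) = 10/((10/(15 + 0))) = 10/((10/15)) = 10/((10*(1/15))) = 10/(⅔) = 10*(3/2) = 15)
(L(-2)*(-83))*(-5 + 4)² = (15*(-83))*(-5 + 4)² = -1245*(-1)² = -1245*1 = -1245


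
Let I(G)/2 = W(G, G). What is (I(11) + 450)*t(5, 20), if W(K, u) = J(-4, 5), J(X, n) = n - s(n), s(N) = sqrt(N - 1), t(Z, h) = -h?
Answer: -9120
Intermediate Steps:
s(N) = sqrt(-1 + N)
J(X, n) = n - sqrt(-1 + n)
W(K, u) = 3 (W(K, u) = 5 - sqrt(-1 + 5) = 5 - sqrt(4) = 5 - 1*2 = 5 - 2 = 3)
I(G) = 6 (I(G) = 2*3 = 6)
(I(11) + 450)*t(5, 20) = (6 + 450)*(-1*20) = 456*(-20) = -9120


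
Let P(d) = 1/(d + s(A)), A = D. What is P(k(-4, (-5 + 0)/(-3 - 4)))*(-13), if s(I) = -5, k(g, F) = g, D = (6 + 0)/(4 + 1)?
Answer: 13/9 ≈ 1.4444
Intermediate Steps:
D = 6/5 ≈ 1.2000
A = 6/5 ≈ 1.2000
P(d) = 1/(-5 + d) (P(d) = 1/(d - 5) = 1/(-5 + d))
P(k(-4, (-5 + 0)/(-3 - 4)))*(-13) = -13/(-5 - 4) = -13/(-9) = -1/9*(-13) = 13/9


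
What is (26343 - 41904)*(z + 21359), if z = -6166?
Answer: -236418273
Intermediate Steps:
(26343 - 41904)*(z + 21359) = (26343 - 41904)*(-6166 + 21359) = -15561*15193 = -236418273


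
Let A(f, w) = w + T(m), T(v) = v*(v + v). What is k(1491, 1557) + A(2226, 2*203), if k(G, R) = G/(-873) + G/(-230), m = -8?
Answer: 35192429/66930 ≈ 525.81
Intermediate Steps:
T(v) = 2*v² (T(v) = v*(2*v) = 2*v²)
k(G, R) = -1103*G/200790 (k(G, R) = G*(-1/873) + G*(-1/230) = -G/873 - G/230 = -1103*G/200790)
A(f, w) = 128 + w (A(f, w) = w + 2*(-8)² = w + 2*64 = w + 128 = 128 + w)
k(1491, 1557) + A(2226, 2*203) = -1103/200790*1491 + (128 + 2*203) = -548191/66930 + (128 + 406) = -548191/66930 + 534 = 35192429/66930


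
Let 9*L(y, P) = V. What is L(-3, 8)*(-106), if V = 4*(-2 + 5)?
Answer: -424/3 ≈ -141.33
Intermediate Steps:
V = 12 (V = 4*3 = 12)
L(y, P) = 4/3 (L(y, P) = (1/9)*12 = 4/3)
L(-3, 8)*(-106) = (4/3)*(-106) = -424/3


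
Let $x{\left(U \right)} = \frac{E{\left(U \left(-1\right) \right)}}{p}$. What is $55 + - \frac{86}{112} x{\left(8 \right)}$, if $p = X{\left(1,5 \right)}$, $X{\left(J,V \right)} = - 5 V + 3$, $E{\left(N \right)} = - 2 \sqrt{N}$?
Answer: $55 - \frac{43 i \sqrt{2}}{308} \approx 55.0 - 0.19744 i$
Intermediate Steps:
$X{\left(J,V \right)} = 3 - 5 V$
$p = -22$ ($p = 3 - 25 = -22$)
$x{\left(U \right)} = \frac{\sqrt{- U}}{11}$ ($x{\left(U \right)} = \frac{\left(-2\right) \sqrt{U \left(-1\right)}}{-22} = - 2 \sqrt{- U} \left(- \frac{1}{22}\right) = \frac{\sqrt{- U}}{11}$)
$55 + - \frac{86}{112} x{\left(8 \right)} = 55 + - \frac{86}{112} \frac{\sqrt{\left(-1\right) 8}}{11} = 55 + \left(-86\right) \frac{1}{112} \frac{\sqrt{-8}}{11} = 55 - \frac{43 \frac{2 i \sqrt{2}}{11}}{56} = 55 - \frac{43 i \sqrt{2}}{308}$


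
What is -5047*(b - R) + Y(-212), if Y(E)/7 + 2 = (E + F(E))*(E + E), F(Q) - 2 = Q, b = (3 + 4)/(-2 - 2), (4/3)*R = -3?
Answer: 2499917/2 ≈ 1.2500e+6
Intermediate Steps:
R = -9/4 (R = (¾)*(-3) = -9/4 ≈ -2.2500)
b = -7/4 (b = 7/(-4) = 7*(-¼) = -7/4 ≈ -1.7500)
F(Q) = 2 + Q
Y(E) = -14 + 14*E*(2 + 2*E) (Y(E) = -14 + 7*((E + (2 + E))*(E + E)) = -14 + 7*((2 + 2*E)*(2*E)) = -14 + 7*(2*E*(2 + 2*E)) = -14 + 14*E*(2 + 2*E))
-5047*(b - R) + Y(-212) = -5047*(-7/4 - 1*(-9/4)) + (-14 + 28*(-212) + 28*(-212)²) = -5047*(-7/4 + 9/4) + (-14 - 5936 + 28*44944) = -5047*½ + (-14 - 5936 + 1258432) = -5047/2 + 1252482 = 2499917/2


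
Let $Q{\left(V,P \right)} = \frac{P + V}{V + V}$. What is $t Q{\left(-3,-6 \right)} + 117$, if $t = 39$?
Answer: $\frac{351}{2} \approx 175.5$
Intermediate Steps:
$Q{\left(V,P \right)} = \frac{P + V}{2 V}$
$t Q{\left(-3,-6 \right)} + 117 = 39 \frac{-6 - 3}{2 \left(-3\right)} + 117 = 39 \cdot \frac{1}{2} \left(- \frac{1}{3}\right) \left(-9\right) + 117 = 39 \cdot \frac{3}{2} + 117 = \frac{117}{2} + 117 = \frac{351}{2}$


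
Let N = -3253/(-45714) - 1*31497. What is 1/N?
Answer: -45714/1439850605 ≈ -3.1749e-5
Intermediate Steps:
N = -1439850605/45714 (N = -3253*(-1/45714) - 31497 = 3253/45714 - 31497 = -1439850605/45714 ≈ -31497.)
1/N = 1/(-1439850605/45714) = -45714/1439850605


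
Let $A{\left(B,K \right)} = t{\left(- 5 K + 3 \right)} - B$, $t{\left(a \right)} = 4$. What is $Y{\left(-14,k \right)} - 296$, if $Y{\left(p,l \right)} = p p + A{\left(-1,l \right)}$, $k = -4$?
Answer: $-95$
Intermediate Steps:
$A{\left(B,K \right)} = 4 - B$
$Y{\left(p,l \right)} = 5 + p^{2}$ ($Y{\left(p,l \right)} = p p + \left(4 - -1\right) = p^{2} + \left(4 + 1\right) = p^{2} + 5 = 5 + p^{2}$)
$Y{\left(-14,k \right)} - 296 = \left(5 + \left(-14\right)^{2}\right) - 296 = \left(5 + 196\right) - 296 = 201 - 296 = -95$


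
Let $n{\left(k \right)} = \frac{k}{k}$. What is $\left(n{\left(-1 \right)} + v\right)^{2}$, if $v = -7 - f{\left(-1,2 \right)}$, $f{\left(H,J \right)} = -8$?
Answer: $4$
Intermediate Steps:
$n{\left(k \right)} = 1$
$v = 1$ ($v = -7 - -8 = -7 + 8 = 1$)
$\left(n{\left(-1 \right)} + v\right)^{2} = \left(1 + 1\right)^{2} = 2^{2} = 4$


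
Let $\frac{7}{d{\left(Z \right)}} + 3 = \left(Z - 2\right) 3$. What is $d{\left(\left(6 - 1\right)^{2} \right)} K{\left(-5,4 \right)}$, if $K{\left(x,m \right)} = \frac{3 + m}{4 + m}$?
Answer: $\frac{49}{528} \approx 0.092803$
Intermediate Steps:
$K{\left(x,m \right)} = \frac{3 + m}{4 + m}$
$d{\left(Z \right)} = \frac{7}{-9 + 3 Z}$ ($d{\left(Z \right)} = \frac{7}{-3 + \left(Z - 2\right) 3} = \frac{7}{-3 + \left(-2 + Z\right) 3} = \frac{7}{-3 + \left(-6 + 3 Z\right)} = \frac{7}{-9 + 3 Z}$)
$d{\left(\left(6 - 1\right)^{2} \right)} K{\left(-5,4 \right)} = \frac{7}{3 \left(-3 + \left(6 - 1\right)^{2}\right)} \frac{3 + 4}{4 + 4} = \frac{7}{3 \left(-3 + 5^{2}\right)} \frac{1}{8} \cdot 7 = \frac{7}{3 \left(-3 + 25\right)} \frac{1}{8} \cdot 7 = \frac{7}{3 \cdot 22} \cdot \frac{7}{8} = \frac{7}{3} \cdot \frac{1}{22} \cdot \frac{7}{8} = \frac{7}{66} \cdot \frac{7}{8} = \frac{49}{528}$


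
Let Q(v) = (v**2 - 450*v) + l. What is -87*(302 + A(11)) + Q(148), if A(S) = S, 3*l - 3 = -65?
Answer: -215843/3 ≈ -71948.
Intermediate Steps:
l = -62/3 (l = 1 + (1/3)*(-65) = 1 - 65/3 = -62/3 ≈ -20.667)
Q(v) = -62/3 + v**2 - 450*v (Q(v) = (v**2 - 450*v) - 62/3 = -62/3 + v**2 - 450*v)
-87*(302 + A(11)) + Q(148) = -87*(302 + 11) + (-62/3 + 148**2 - 450*148) = -87*313 + (-62/3 + 21904 - 66600) = -27231 - 134150/3 = -215843/3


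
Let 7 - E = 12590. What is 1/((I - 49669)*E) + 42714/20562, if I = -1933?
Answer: 4622423413381/2225178399482 ≈ 2.0773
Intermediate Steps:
E = -12583 (E = 7 - 1*12590 = 7 - 12590 = -12583)
1/((I - 49669)*E) + 42714/20562 = 1/(-1933 - 49669*(-12583)) + 42714/20562 = -1/12583/(-51602) + 42714*(1/20562) = -1/51602*(-1/12583) + 7119/3427 = 1/649307966 + 7119/3427 = 4622423413381/2225178399482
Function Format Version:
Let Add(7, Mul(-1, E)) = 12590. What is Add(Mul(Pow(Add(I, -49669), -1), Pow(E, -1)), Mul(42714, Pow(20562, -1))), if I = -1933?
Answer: Rational(4622423413381, 2225178399482) ≈ 2.0773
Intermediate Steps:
E = -12583 (E = Add(7, Mul(-1, 12590)) = Add(7, -12590) = -12583)
Add(Mul(Pow(Add(I, -49669), -1), Pow(E, -1)), Mul(42714, Pow(20562, -1))) = Add(Mul(Pow(Add(-1933, -49669), -1), Pow(-12583, -1)), Mul(42714, Pow(20562, -1))) = Add(Mul(Pow(-51602, -1), Rational(-1, 12583)), Mul(42714, Rational(1, 20562))) = Add(Mul(Rational(-1, 51602), Rational(-1, 12583)), Rational(7119, 3427)) = Add(Rational(1, 649307966), Rational(7119, 3427)) = Rational(4622423413381, 2225178399482)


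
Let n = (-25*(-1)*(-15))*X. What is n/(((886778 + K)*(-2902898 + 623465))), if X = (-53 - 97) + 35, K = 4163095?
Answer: -14375/3836949054003 ≈ -3.7465e-9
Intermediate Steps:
X = -115 (X = -150 + 35 = -115)
n = 43125 (n = (-25*(-1)*(-15))*(-115) = (25*(-15))*(-115) = -375*(-115) = 43125)
n/(((886778 + K)*(-2902898 + 623465))) = 43125/(((886778 + 4163095)*(-2902898 + 623465))) = 43125/((5049873*(-2279433))) = 43125/(-11510847162009) = 43125*(-1/11510847162009) = -14375/3836949054003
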